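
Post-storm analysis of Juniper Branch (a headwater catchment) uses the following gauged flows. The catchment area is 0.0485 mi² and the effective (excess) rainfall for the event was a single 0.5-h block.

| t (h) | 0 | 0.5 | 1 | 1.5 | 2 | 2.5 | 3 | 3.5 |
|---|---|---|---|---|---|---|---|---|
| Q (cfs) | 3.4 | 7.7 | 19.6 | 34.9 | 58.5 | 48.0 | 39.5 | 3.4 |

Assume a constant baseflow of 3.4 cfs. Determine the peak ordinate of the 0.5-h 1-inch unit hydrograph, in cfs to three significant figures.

Direct runoff: 0.0, 4.3, 16.2, 31.5, 55.1, 44.6, 36.1, 0.0 cfs; ΣQ_DR = 187.8 cfs, peak = 55.1 cfs.
Runoff depth d = ΣQ_DR·Δt / A = 187.8 × 1800 / (0.0485 mi²) = 3.000 in.
The 1-inch UH is the DRH scaled by (1 in)/d, so U_p = 55.1 × 1/3.000 = 18.4 cfs.

U_p ≈ 18.4 cfs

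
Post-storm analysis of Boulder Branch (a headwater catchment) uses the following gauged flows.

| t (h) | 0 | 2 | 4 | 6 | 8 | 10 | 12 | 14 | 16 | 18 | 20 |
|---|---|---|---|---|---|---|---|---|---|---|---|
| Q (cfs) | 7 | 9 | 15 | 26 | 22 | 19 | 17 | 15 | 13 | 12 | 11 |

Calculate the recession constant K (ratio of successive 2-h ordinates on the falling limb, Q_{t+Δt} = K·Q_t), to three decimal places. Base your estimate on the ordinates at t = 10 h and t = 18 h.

Using the recession-limb readings at t = 10 h and t = 18 h: Q falls from 19 to 12 cfs over 4 intervals.
K = (Q₂/Q₁)^(1/4) = (12/19)^(1/4) = 0.891.

K ≈ 0.891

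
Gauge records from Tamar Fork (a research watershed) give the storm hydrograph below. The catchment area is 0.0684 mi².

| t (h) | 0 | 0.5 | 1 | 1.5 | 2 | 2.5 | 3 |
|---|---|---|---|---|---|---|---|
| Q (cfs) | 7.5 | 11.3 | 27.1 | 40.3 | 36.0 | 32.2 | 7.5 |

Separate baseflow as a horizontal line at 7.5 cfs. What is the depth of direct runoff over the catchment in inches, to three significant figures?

Direct runoff: 0.0, 3.8, 19.6, 32.8, 28.5, 24.7, 0.0 cfs; ΣQ_DR = 109.4 cfs.
V = ΣQ_DR · Δt = 109.4 × 1800 s = 1.969 × 10^5 ft³.
Over A = 0.0684 mi², depth = V / A = 1.24 in.

d ≈ 1.24 in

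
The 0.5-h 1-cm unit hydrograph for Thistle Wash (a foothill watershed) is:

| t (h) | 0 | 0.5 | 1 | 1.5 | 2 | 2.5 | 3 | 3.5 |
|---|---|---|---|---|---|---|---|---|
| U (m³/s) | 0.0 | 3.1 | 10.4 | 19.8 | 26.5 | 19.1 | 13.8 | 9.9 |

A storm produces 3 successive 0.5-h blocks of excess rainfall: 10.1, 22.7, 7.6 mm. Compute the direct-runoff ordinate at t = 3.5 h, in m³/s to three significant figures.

By discrete convolution, Q_j = Σ (P_i / 10 mm) · U_{j−i}.
At t = 3.5 h (j=7): Q = (10.1/10)·9.9 + (22.7/10)·13.8 + (7.6/10)·19.1 = 55.8 m³/s.

Q ≈ 55.8 m³/s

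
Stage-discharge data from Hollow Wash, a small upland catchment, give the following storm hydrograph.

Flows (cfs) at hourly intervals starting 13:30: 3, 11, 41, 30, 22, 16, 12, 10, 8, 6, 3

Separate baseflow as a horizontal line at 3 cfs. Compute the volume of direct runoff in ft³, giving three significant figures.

V ≈ 4.64 × 10^5 ft³

Direct-runoff ordinates (Q − Q_b): 0.0, 8.0, 38.0, 27.0, 19.0, 13.0, 9.0, 7.0, 5.0, 3.0, 0.0 cfs.
ΣQ_DR = 129.0 cfs.
With Δt = 1 h = 3600 s, V = ΣQ_DR · Δt = 129.0 × 3600 = 4.64 × 10^5 ft³.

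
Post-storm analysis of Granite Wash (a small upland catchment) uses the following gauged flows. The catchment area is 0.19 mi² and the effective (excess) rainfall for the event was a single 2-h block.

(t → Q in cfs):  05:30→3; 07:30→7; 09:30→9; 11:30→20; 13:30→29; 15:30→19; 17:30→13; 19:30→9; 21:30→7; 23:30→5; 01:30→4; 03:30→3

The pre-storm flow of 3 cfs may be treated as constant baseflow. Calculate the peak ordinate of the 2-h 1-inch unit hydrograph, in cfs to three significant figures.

U_p ≈ 17.3 cfs

Direct runoff: 0.0, 4.0, 6.0, 17.0, 26.0, 16.0, 10.0, 6.0, 4.0, 2.0, 1.0, 0.0 cfs; ΣQ_DR = 92.00 cfs, peak = 26.0 cfs.
Runoff depth d = ΣQ_DR·Δt / A = 92.00 × 7200 / (0.19 mi²) = 1.501 in.
The 1-inch UH is the DRH scaled by (1 in)/d, so U_p = 26.0 × 1/1.501 = 17.3 cfs.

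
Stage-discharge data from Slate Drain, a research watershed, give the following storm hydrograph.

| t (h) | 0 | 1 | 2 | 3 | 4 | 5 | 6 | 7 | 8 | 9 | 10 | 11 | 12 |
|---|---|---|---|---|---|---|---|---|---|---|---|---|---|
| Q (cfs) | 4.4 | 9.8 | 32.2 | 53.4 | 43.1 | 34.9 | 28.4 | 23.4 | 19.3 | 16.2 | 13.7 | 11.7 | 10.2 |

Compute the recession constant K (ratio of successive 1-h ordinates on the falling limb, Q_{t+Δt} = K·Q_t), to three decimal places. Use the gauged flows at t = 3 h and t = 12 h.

K ≈ 0.832

Using the recession-limb readings at t = 3 h and t = 12 h: Q falls from 53.4 to 10.2 cfs over 9 intervals.
K = (Q₂/Q₁)^(1/9) = (10.2/53.4)^(1/9) = 0.832.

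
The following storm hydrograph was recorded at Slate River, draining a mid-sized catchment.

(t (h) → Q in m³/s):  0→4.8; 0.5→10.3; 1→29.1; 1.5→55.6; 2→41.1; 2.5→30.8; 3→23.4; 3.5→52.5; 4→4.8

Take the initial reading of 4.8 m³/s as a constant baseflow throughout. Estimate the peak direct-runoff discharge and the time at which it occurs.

Subtracting baseflow gives direct-runoff ordinates: 0.0, 5.5, 24.3, 50.8, 36.3, 26.0, 18.6, 47.7, 0.0 m³/s.
The maximum is 50.8 m³/s, occurring at the reading for t = 1.5 h.

Q_p = 50.8 m³/s at t = 1.5 h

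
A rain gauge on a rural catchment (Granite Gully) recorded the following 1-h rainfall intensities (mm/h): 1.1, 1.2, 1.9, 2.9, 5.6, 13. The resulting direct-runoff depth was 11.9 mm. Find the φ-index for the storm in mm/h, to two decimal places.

φ ≈ 3.35 mm/h

Only the 2 blocks with intensity above φ contribute runoff: 5.6, 13 mm/h.
Σ(I−φ)·Δt = d  ⇒  (5.6+13 − 2φ)·1 = 11.9
φ = (18.60 − 11.9/1) / 2 = 3.35 mm/h.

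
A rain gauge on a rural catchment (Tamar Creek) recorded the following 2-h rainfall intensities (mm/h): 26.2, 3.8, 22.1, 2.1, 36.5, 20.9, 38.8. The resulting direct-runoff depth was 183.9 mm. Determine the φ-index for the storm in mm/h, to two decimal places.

Only the 5 blocks with intensity above φ contribute runoff: 26.2, 22.1, 36.5, 20.9, 38.8 mm/h.
Σ(I−φ)·Δt = d  ⇒  (26.2+22.1+36.5+20.9+38.8 − 5φ)·2 = 183.9
φ = (144.5 − 183.9/2) / 5 = 10.51 mm/h.

φ ≈ 10.51 mm/h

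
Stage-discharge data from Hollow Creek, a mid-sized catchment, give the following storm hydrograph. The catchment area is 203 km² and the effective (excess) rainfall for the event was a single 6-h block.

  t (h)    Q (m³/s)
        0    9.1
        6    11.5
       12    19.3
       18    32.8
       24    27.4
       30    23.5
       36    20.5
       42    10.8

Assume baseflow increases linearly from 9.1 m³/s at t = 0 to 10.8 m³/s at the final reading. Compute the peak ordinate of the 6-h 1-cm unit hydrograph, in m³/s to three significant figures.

Direct runoff: 0.00, 2.16, 9.71, 22.97, 17.33, 13.19, 9.94, 0.00 m³/s; ΣQ_DR = 75.30 m³/s, peak = 22.97 m³/s.
Runoff depth d = ΣQ_DR·Δt / A = 75.30 × 21600 / (203 km²) = 8.012 mm.
The 1-cm UH is the DRH scaled by (10 mm)/d, so U_p = 22.97 × 10/8.012 = 28.7 m³/s.

U_p ≈ 28.7 m³/s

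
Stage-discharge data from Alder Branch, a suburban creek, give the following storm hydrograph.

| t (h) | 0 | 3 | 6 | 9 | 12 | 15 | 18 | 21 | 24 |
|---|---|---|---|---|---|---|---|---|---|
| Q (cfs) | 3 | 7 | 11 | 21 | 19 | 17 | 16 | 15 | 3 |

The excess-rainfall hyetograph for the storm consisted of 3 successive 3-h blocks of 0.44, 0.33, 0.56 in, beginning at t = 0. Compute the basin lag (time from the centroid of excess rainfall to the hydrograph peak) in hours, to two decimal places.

Centroid of excess rainfall: t_c = Σ P_i·t̄_i / ΣP_i = 4.7707 h (block centres at 1.5, 4.5, 7.5 h).
Hydrograph peak occurs at t = 9 h, so basin lag t_L = 9 − 4.7707 = 4.23 h.

t_L ≈ 4.23 h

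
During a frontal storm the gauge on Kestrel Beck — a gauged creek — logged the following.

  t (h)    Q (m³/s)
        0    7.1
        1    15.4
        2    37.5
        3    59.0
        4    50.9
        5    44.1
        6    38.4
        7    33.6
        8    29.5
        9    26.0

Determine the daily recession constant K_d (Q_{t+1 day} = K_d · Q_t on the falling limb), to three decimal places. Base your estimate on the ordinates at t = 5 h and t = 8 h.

Between t = 5 h and t = 8 h the flow falls from 44.1 to 29.5 m³/s over 3×1 h = 3 h.
Per-interval ratio K = (29.5/44.1)^(1/3) = 0.8746; K_d = K^(24/1) = 0.040.

K_d ≈ 0.040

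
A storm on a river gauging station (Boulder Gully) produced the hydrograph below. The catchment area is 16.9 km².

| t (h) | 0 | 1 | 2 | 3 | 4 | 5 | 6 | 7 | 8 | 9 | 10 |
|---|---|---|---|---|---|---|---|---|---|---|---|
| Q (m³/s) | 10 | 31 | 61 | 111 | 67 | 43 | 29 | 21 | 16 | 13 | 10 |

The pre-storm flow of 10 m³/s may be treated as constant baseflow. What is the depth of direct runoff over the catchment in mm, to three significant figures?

Direct runoff: 0.0, 21.0, 51.0, 101.0, 57.0, 33.0, 19.0, 11.0, 6.0, 3.0, 0.0 m³/s; ΣQ_DR = 302.0 m³/s.
V = ΣQ_DR · Δt = 302.0 × 3600 s = 1.087 × 10^6 m³.
Over A = 16.9 km², depth = V / A = 64.3 mm.

d ≈ 64.3 mm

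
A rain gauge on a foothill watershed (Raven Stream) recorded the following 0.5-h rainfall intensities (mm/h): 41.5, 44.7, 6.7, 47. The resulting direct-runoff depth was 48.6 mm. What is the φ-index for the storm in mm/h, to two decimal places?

φ ≈ 12.00 mm/h

Only the 3 blocks with intensity above φ contribute runoff: 41.5, 44.7, 47 mm/h.
Σ(I−φ)·Δt = d  ⇒  (41.5+44.7+47 − 3φ)·0.5 = 48.6
φ = (133.2 − 48.6/0.5) / 3 = 12.00 mm/h.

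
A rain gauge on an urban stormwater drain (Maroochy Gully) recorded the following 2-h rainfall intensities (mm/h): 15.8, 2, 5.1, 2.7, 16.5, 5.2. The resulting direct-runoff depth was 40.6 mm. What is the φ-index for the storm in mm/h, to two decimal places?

Only the 2 blocks with intensity above φ contribute runoff: 15.8, 16.5 mm/h.
Σ(I−φ)·Δt = d  ⇒  (15.8+16.5 − 2φ)·2 = 40.6
φ = (32.30 − 40.6/2) / 2 = 6.00 mm/h.

φ ≈ 6.00 mm/h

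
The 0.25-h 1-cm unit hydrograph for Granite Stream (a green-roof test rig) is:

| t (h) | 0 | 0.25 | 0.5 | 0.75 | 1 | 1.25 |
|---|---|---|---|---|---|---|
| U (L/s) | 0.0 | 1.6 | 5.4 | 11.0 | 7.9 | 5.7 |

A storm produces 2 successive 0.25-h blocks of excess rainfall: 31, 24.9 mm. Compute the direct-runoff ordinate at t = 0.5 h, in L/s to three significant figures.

By discrete convolution, Q_j = Σ (P_i / 10 mm) · U_{j−i}.
At t = 0.5 h (j=2): Q = (31/10)·5.4 + (24.9/10)·1.6 = 20.7 L/s.

Q ≈ 20.7 L/s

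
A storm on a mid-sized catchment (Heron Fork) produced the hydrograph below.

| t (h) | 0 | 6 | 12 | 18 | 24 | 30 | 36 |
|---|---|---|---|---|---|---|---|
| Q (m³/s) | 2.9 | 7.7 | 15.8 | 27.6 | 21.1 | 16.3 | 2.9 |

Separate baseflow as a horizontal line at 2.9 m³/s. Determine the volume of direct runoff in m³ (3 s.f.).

V ≈ 1.60 × 10^6 m³

Direct-runoff ordinates (Q − Q_b): 0.0, 4.8, 12.9, 24.7, 18.2, 13.4, 0.0 m³/s.
ΣQ_DR = 74.00 m³/s.
With Δt = 6 h = 21600 s, V = ΣQ_DR · Δt = 74.00 × 21600 = 1.60 × 10^6 m³.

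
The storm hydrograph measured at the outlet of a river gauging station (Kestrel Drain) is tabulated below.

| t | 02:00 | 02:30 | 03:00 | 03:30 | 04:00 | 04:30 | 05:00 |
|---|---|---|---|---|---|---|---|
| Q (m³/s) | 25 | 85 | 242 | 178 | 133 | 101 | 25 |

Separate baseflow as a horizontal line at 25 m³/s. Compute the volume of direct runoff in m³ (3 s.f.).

V ≈ 1.11 × 10^6 m³

Direct-runoff ordinates (Q − Q_b): 0.0, 60.0, 217.0, 153.0, 108.0, 76.0, 0.0 m³/s.
ΣQ_DR = 614.0 m³/s.
With Δt = 0.5 h = 1800 s, V = ΣQ_DR · Δt = 614.0 × 1800 = 1.11 × 10^6 m³.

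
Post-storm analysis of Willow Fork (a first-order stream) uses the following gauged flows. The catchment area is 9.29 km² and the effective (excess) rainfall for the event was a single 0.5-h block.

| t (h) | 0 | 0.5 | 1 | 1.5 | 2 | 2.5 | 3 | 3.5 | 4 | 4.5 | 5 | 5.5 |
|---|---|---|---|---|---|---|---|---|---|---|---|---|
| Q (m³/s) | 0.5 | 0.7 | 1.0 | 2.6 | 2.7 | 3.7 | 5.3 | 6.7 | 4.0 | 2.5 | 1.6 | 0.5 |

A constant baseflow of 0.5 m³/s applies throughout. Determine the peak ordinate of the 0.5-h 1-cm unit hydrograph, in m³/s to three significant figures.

U_p ≈ 12.4 m³/s

Direct runoff: 0.0, 0.2, 0.5, 2.1, 2.2, 3.2, 4.8, 6.2, 3.5, 2.0, 1.1, 0.0 m³/s; ΣQ_DR = 25.80 m³/s, peak = 6.2 m³/s.
Runoff depth d = ΣQ_DR·Δt / A = 25.80 × 1800 / (9.29 km²) = 4.999 mm.
The 1-cm UH is the DRH scaled by (10 mm)/d, so U_p = 6.2 × 10/4.999 = 12.4 m³/s.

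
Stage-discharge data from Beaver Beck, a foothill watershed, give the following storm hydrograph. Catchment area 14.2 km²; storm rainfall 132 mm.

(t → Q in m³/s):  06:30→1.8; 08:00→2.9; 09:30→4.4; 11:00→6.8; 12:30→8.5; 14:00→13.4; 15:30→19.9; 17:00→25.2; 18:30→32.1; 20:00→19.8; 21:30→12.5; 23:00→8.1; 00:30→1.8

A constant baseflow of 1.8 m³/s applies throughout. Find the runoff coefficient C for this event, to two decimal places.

C ≈ 0.39

ΣQ_DR = 133.8 m³/s; V = ΣQ_DR·Δt = 7.225 × 10^5 m³.
Runoff depth d = V / A = 50.88 mm.
C = d / P = 50.88 / 132 = 0.39.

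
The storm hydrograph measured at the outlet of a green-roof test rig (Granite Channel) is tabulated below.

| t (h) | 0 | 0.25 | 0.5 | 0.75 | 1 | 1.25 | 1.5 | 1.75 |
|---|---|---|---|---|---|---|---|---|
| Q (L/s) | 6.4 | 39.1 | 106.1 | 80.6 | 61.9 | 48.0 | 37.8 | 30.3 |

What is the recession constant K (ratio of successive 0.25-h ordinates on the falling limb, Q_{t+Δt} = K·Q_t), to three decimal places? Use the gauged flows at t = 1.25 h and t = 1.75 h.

Using the recession-limb readings at t = 1.25 h and t = 1.75 h: Q falls from 48.0 to 30.3 L/s over 2 intervals.
K = (Q₂/Q₁)^(1/2) = (30.3/48.0)^(1/2) = 0.795.

K ≈ 0.795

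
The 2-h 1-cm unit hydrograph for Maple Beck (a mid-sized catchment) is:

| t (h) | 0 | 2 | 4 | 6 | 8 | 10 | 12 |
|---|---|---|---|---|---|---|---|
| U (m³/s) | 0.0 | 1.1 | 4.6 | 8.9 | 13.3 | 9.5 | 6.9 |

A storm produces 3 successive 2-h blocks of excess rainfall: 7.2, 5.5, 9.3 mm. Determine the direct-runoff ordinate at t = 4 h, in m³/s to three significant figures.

Q ≈ 3.92 m³/s

By discrete convolution, Q_j = Σ (P_i / 10 mm) · U_{j−i}.
At t = 4 h (j=2): Q = (7.2/10)·4.6 + (5.5/10)·1.1 + (9.3/10)·0.0 = 3.92 m³/s.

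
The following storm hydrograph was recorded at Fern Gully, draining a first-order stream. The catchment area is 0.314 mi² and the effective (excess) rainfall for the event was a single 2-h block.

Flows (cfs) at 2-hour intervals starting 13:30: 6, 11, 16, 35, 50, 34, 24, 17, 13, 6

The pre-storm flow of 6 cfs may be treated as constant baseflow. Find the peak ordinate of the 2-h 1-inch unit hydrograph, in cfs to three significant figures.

Direct runoff: 0.0, 5.0, 10.0, 29.0, 44.0, 28.0, 18.0, 11.0, 7.0, 0.0 cfs; ΣQ_DR = 152.0 cfs, peak = 44.0 cfs.
Runoff depth d = ΣQ_DR·Δt / A = 152.0 × 7200 / (0.314 mi²) = 1.500 in.
The 1-inch UH is the DRH scaled by (1 in)/d, so U_p = 44.0 × 1/1.500 = 29.3 cfs.

U_p ≈ 29.3 cfs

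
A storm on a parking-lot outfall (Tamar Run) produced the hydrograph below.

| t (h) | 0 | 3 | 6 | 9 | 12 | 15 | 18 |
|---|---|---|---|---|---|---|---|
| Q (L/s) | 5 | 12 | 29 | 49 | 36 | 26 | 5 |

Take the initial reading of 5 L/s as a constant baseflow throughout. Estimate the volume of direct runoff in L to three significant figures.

Direct-runoff ordinates (Q − Q_b): 0.0, 7.0, 24.0, 44.0, 31.0, 21.0, 0.0 L/s.
ΣQ_DR = 127.0 L/s.
With Δt = 3 h = 10800 s, V = ΣQ_DR · Δt = 127.0 × 10800 = 1.37 × 10^6 L.

V ≈ 1.37 × 10^6 L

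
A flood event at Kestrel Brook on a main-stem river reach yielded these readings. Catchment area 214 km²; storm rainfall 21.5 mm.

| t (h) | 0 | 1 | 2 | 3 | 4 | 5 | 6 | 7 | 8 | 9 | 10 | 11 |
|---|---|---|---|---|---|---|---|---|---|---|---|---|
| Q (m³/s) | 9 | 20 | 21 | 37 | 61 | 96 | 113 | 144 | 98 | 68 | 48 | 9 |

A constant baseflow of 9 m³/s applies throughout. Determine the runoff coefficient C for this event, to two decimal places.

ΣQ_DR = 616.0 m³/s; V = ΣQ_DR·Δt = 2.218 × 10^6 m³.
Runoff depth d = V / A = 10.36 mm.
C = d / P = 10.36 / 21.5 = 0.48.

C ≈ 0.48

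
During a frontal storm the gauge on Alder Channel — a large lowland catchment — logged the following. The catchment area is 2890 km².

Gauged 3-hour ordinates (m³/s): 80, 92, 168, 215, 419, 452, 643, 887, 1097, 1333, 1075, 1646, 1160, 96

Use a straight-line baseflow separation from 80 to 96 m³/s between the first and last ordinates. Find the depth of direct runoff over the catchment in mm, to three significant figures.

Direct runoff: 0.00, 10.77, 85.54, 131.31, 334.08, 365.85, 555.62, 798.38, 1007.15, 1241.92, 982.69, 1552.46, 1065.23, 0.00 m³/s; ΣQ_DR = 8131 m³/s.
V = ΣQ_DR · Δt = 8131 × 10800 s = 8.781 × 10^7 m³.
Over A = 2890 km², depth = V / A = 30.4 mm.

d ≈ 30.4 mm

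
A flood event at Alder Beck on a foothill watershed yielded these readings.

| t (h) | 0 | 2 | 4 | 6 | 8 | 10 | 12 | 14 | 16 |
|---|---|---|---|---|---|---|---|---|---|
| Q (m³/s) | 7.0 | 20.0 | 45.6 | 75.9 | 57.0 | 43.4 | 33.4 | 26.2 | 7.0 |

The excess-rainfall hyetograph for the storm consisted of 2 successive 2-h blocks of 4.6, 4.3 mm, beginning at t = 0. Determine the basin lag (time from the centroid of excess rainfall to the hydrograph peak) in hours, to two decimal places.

t_L ≈ 4.03 h

Centroid of excess rainfall: t_c = Σ P_i·t̄_i / ΣP_i = 1.9663 h (block centres at 1, 3 h).
Hydrograph peak occurs at t = 6 h, so basin lag t_L = 6 − 1.9663 = 4.03 h.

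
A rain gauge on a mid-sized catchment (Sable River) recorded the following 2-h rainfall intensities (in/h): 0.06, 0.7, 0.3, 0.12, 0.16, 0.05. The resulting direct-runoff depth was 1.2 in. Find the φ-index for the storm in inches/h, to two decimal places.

φ ≈ 0.20 in/h

Only the 2 blocks with intensity above φ contribute runoff: 0.7, 0.3 in/h.
Σ(I−φ)·Δt = d  ⇒  (0.7+0.3 − 2φ)·2 = 1.2
φ = (1.000 − 1.2/2) / 2 = 0.20 in/h.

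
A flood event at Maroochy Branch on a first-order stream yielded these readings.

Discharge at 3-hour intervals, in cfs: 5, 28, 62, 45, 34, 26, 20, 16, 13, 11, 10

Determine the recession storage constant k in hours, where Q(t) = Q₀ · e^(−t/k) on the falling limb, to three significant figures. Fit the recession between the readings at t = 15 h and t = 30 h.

k ≈ 15.7 h

On the falling limb, Q drops from 26 to 10 cfs between t = 15 h and t = 30 h (Δt = 15 h).
k = −Δt / ln(Q₂/Q₁) = −15 / ln(10/26) = 15.7 h.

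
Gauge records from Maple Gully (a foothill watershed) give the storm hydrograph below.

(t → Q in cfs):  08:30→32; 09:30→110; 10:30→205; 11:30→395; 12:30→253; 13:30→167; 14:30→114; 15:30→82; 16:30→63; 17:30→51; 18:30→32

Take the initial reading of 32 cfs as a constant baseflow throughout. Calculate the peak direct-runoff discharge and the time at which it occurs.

Q_p = 363.0 cfs at t = 11:30

Subtracting baseflow gives direct-runoff ordinates: 0.0, 78.0, 173.0, 363.0, 221.0, 135.0, 82.0, 50.0, 31.0, 19.0, 0.0 cfs.
The maximum is 363.0 cfs, occurring at the reading for t = 11:30.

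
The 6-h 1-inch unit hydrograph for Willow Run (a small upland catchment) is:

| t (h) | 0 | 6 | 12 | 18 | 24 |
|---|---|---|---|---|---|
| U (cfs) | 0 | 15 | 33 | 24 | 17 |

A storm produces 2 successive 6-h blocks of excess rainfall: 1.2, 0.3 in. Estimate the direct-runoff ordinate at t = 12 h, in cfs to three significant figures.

By discrete convolution, Q_j = Σ (P_i / 1 in) · U_{j−i}.
At t = 12 h (j=2): Q = (1.2/1)·33 + (0.3/1)·15 = 44.1 cfs.

Q ≈ 44.1 cfs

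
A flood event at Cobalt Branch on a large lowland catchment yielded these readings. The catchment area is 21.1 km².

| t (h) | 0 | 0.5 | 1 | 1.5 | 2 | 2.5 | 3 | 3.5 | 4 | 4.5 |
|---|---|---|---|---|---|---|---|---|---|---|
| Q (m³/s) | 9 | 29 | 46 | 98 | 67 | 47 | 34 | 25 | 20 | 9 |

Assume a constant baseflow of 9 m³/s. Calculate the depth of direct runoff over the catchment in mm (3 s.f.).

Direct runoff: 0.0, 20.0, 37.0, 89.0, 58.0, 38.0, 25.0, 16.0, 11.0, 0.0 m³/s; ΣQ_DR = 294.0 m³/s.
V = ΣQ_DR · Δt = 294.0 × 1800 s = 5.292 × 10^5 m³.
Over A = 21.1 km², depth = V / A = 25.1 mm.

d ≈ 25.1 mm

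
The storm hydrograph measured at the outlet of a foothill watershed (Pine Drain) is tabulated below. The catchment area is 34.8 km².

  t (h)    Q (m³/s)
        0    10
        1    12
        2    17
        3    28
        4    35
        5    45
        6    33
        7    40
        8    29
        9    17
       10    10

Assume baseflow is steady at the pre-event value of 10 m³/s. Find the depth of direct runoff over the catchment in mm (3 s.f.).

d ≈ 17.2 mm

Direct runoff: 0.0, 2.0, 7.0, 18.0, 25.0, 35.0, 23.0, 30.0, 19.0, 7.0, 0.0 m³/s; ΣQ_DR = 166.0 m³/s.
V = ΣQ_DR · Δt = 166.0 × 3600 s = 5.976 × 10^5 m³.
Over A = 34.8 km², depth = V / A = 17.2 mm.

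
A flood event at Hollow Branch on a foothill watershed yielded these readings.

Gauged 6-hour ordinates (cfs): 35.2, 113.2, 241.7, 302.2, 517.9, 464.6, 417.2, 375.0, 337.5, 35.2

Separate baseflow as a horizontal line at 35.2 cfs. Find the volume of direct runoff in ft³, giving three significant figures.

V ≈ 5.37 × 10^7 ft³

Direct-runoff ordinates (Q − Q_b): 0.0, 78.0, 206.5, 267.0, 482.7, 429.4, 382.0, 339.8, 302.3, 0.0 cfs.
ΣQ_DR = 2488 cfs.
With Δt = 6 h = 21600 s, V = ΣQ_DR · Δt = 2488 × 21600 = 5.37 × 10^7 ft³.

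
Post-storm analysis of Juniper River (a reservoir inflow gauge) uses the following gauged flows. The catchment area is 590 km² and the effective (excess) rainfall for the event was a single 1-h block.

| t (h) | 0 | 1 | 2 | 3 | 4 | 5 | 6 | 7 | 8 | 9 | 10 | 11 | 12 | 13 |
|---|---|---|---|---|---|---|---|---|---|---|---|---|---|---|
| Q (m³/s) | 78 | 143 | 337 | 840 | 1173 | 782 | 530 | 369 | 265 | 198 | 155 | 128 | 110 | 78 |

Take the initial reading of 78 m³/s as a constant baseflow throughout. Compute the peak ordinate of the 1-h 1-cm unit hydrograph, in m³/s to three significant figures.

U_p ≈ 438 m³/s

Direct runoff: 0.0, 65.0, 259.0, 762.0, 1095.0, 704.0, 452.0, 291.0, 187.0, 120.0, 77.0, 50.0, 32.0, 0.0 m³/s; ΣQ_DR = 4094 m³/s, peak = 1095.0 m³/s.
Runoff depth d = ΣQ_DR·Δt / A = 4094 × 3600 / (590 km²) = 24.98 mm.
The 1-cm UH is the DRH scaled by (10 mm)/d, so U_p = 1095.0 × 10/24.98 = 438 m³/s.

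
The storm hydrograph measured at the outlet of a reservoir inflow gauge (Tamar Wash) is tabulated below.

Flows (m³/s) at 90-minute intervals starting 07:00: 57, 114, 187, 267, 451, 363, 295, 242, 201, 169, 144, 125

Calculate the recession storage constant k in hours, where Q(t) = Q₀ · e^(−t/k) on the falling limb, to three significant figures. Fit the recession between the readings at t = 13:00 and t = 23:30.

k ≈ 8.18 h

On the falling limb, Q drops from 451 to 125 m³/s between t = 13:00 and t = 23:30 (Δt = 10.5 h).
k = −Δt / ln(Q₂/Q₁) = −10.5 / ln(125/451) = 8.18 h.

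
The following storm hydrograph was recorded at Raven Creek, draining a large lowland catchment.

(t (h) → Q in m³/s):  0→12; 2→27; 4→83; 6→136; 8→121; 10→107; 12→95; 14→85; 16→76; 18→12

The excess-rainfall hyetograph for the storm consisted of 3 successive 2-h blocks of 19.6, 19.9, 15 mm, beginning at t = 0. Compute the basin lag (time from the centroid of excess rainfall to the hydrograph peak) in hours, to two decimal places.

Centroid of excess rainfall: t_c = Σ P_i·t̄_i / ΣP_i = 2.8312 h (block centres at 1, 3, 5 h).
Hydrograph peak occurs at t = 6 h, so basin lag t_L = 6 − 2.8312 = 3.17 h.

t_L ≈ 3.17 h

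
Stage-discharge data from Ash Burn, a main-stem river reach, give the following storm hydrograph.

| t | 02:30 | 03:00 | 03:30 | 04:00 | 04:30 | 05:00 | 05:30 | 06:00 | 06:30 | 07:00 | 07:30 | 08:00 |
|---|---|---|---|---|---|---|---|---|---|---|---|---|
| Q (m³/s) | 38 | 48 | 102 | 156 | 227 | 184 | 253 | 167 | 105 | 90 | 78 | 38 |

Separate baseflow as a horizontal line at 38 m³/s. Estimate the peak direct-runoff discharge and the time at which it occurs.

Q_p = 215.0 m³/s at t = 05:30

Subtracting baseflow gives direct-runoff ordinates: 0.0, 10.0, 64.0, 118.0, 189.0, 146.0, 215.0, 129.0, 67.0, 52.0, 40.0, 0.0 m³/s.
The maximum is 215.0 m³/s, occurring at the reading for t = 05:30.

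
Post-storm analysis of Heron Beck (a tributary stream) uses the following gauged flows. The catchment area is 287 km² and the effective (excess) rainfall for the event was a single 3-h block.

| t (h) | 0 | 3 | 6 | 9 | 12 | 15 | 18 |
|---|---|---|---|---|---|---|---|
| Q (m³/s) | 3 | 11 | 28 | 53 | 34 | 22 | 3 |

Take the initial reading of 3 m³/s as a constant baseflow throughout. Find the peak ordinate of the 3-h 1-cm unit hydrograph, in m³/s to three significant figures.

U_p ≈ 99.9 m³/s

Direct runoff: 0.0, 8.0, 25.0, 50.0, 31.0, 19.0, 0.0 m³/s; ΣQ_DR = 133.0 m³/s, peak = 50.0 m³/s.
Runoff depth d = ΣQ_DR·Δt / A = 133.0 × 10800 / (287 km²) = 5.005 mm.
The 1-cm UH is the DRH scaled by (10 mm)/d, so U_p = 50.0 × 10/5.005 = 99.9 m³/s.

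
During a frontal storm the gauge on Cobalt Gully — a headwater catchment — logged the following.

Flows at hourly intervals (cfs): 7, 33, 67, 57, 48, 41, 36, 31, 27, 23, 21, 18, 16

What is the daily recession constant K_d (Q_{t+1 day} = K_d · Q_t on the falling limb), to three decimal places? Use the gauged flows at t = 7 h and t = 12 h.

Between t = 7 h and t = 12 h the flow falls from 31 to 16 cfs over 5×1 h = 5 h.
Per-interval ratio K = (16/31)^(1/5) = 0.8761; K_d = K^(24/1) = 0.042.

K_d ≈ 0.042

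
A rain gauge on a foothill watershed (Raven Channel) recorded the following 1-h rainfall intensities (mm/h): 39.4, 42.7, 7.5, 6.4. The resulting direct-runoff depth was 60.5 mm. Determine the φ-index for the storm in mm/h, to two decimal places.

Only the 2 blocks with intensity above φ contribute runoff: 39.4, 42.7 mm/h.
Σ(I−φ)·Δt = d  ⇒  (39.4+42.7 − 2φ)·1 = 60.5
φ = (82.10 − 60.5/1) / 2 = 10.80 mm/h.

φ ≈ 10.80 mm/h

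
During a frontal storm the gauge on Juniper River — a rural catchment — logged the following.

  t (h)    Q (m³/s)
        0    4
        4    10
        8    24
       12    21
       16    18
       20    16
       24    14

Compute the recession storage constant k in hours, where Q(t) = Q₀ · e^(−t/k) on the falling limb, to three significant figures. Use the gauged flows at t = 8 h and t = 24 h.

On the falling limb, Q drops from 24 to 14 m³/s between t = 8 h and t = 24 h (Δt = 16 h).
k = −Δt / ln(Q₂/Q₁) = −16 / ln(14/24) = 29.7 h.

k ≈ 29.7 h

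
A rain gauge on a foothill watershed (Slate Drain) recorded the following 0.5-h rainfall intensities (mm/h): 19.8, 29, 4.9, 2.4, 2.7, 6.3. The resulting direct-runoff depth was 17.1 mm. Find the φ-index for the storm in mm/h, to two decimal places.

φ ≈ 7.30 mm/h

Only the 2 blocks with intensity above φ contribute runoff: 19.8, 29 mm/h.
Σ(I−φ)·Δt = d  ⇒  (19.8+29 − 2φ)·0.5 = 17.1
φ = (48.80 − 17.1/0.5) / 2 = 7.30 mm/h.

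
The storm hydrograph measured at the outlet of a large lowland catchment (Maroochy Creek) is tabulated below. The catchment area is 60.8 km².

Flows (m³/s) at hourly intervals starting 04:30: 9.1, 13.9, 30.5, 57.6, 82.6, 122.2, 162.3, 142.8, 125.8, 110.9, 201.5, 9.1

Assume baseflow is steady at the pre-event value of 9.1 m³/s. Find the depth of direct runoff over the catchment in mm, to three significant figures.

d ≈ 56.8 mm

Direct runoff: 0.0, 4.8, 21.4, 48.5, 73.5, 113.1, 153.2, 133.7, 116.7, 101.8, 192.4, 0.0 m³/s; ΣQ_DR = 959.1 m³/s.
V = ΣQ_DR · Δt = 959.1 × 3600 s = 3.453 × 10^6 m³.
Over A = 60.8 km², depth = V / A = 56.8 mm.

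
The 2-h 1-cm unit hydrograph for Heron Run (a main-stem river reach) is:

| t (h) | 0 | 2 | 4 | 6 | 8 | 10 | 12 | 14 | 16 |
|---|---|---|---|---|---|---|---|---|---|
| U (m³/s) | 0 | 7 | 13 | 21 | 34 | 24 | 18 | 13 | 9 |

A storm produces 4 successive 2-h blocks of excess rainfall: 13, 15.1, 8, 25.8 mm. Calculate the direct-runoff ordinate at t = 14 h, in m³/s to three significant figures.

Q ≈ 151 m³/s

By discrete convolution, Q_j = Σ (P_i / 10 mm) · U_{j−i}.
At t = 14 h (j=7): Q = (13/10)·13 + (15.1/10)·18 + (8/10)·24 + (25.8/10)·34 = 151 m³/s.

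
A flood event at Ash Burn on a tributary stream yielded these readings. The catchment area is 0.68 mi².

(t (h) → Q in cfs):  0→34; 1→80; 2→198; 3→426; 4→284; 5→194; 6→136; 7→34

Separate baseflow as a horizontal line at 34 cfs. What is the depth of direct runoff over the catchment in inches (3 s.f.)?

d ≈ 2.54 in

Direct runoff: 0.0, 46.0, 164.0, 392.0, 250.0, 160.0, 102.0, 0.0 cfs; ΣQ_DR = 1114 cfs.
V = ΣQ_DR · Δt = 1114 × 3600 s = 4.010 × 10^6 ft³.
Over A = 0.68 mi², depth = V / A = 2.54 in.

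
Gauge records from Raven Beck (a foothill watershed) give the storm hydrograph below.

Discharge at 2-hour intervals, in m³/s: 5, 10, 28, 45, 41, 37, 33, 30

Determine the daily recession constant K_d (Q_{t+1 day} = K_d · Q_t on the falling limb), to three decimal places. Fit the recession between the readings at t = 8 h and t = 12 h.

K_d ≈ 0.272

Between t = 8 h and t = 12 h the flow falls from 41 to 33 m³/s over 2×2 h = 4 h.
Per-interval ratio K = (33/41)^(1/2) = 0.8971; K_d = K^(24/2) = 0.272.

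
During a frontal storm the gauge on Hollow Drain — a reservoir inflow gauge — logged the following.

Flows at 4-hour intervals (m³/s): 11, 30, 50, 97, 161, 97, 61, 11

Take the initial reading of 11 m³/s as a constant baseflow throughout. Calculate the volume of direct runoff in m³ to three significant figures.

V ≈ 6.19 × 10^6 m³

Direct-runoff ordinates (Q − Q_b): 0.0, 19.0, 39.0, 86.0, 150.0, 86.0, 50.0, 0.0 m³/s.
ΣQ_DR = 430.0 m³/s.
With Δt = 4 h = 14400 s, V = ΣQ_DR · Δt = 430.0 × 14400 = 6.19 × 10^6 m³.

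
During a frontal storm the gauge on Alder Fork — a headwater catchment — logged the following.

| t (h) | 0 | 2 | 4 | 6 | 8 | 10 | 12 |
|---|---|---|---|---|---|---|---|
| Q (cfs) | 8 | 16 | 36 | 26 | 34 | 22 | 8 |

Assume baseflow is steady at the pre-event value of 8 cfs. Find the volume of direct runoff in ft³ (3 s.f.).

V ≈ 6.77 × 10^5 ft³

Direct-runoff ordinates (Q − Q_b): 0.0, 8.0, 28.0, 18.0, 26.0, 14.0, 0.0 cfs.
ΣQ_DR = 94.00 cfs.
With Δt = 2 h = 7200 s, V = ΣQ_DR · Δt = 94.00 × 7200 = 6.77 × 10^5 ft³.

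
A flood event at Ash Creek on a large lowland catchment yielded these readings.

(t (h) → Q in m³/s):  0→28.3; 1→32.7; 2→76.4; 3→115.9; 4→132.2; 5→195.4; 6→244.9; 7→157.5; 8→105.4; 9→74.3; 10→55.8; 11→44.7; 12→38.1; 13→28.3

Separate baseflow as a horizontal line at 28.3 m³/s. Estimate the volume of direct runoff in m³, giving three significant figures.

Direct-runoff ordinates (Q − Q_b): 0.0, 4.4, 48.1, 87.6, 103.9, 167.1, 216.6, 129.2, 77.1, 46.0, 27.5, 16.4, 9.8, 0.0 m³/s.
ΣQ_DR = 933.7 m³/s.
With Δt = 1 h = 3600 s, V = ΣQ_DR · Δt = 933.7 × 3600 = 3.36 × 10^6 m³.

V ≈ 3.36 × 10^6 m³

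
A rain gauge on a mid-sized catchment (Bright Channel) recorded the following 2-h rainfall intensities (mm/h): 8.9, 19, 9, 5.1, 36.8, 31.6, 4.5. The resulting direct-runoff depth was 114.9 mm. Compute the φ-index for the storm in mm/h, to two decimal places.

Only the 3 blocks with intensity above φ contribute runoff: 19, 36.8, 31.6 mm/h.
Σ(I−φ)·Δt = d  ⇒  (19+36.8+31.6 − 3φ)·2 = 114.9
φ = (87.40 − 114.9/2) / 3 = 9.98 mm/h.

φ ≈ 9.98 mm/h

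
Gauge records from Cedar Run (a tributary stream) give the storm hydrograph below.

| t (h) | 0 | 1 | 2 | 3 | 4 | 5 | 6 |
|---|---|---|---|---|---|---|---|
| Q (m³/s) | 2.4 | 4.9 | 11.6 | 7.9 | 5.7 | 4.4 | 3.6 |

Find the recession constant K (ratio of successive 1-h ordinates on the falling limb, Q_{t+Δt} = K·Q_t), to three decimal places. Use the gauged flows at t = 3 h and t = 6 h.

K ≈ 0.770

Using the recession-limb readings at t = 3 h and t = 6 h: Q falls from 7.9 to 3.6 m³/s over 3 intervals.
K = (Q₂/Q₁)^(1/3) = (3.6/7.9)^(1/3) = 0.770.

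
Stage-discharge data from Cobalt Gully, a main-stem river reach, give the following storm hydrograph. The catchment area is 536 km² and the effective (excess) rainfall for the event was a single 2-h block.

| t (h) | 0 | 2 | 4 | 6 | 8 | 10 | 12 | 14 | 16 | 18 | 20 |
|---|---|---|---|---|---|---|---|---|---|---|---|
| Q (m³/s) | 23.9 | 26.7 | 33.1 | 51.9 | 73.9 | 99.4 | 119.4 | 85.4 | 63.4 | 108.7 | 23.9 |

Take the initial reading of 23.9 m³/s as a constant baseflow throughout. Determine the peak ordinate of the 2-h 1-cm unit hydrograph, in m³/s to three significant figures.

U_p ≈ 159 m³/s

Direct runoff: 0.0, 2.8, 9.2, 28.0, 50.0, 75.5, 95.5, 61.5, 39.5, 84.8, 0.0 m³/s; ΣQ_DR = 446.8 m³/s, peak = 95.5 m³/s.
Runoff depth d = ΣQ_DR·Δt / A = 446.8 × 7200 / (536 km²) = 6.002 mm.
The 1-cm UH is the DRH scaled by (10 mm)/d, so U_p = 95.5 × 10/6.002 = 159 m³/s.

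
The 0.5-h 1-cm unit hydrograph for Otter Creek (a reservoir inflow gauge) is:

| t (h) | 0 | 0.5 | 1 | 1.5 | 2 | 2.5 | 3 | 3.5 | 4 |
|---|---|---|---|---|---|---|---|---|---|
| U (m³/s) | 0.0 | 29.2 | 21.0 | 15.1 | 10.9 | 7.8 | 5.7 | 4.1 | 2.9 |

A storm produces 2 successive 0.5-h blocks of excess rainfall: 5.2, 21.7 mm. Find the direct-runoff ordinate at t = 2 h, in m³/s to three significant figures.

Q ≈ 38.4 m³/s

By discrete convolution, Q_j = Σ (P_i / 10 mm) · U_{j−i}.
At t = 2 h (j=4): Q = (5.2/10)·10.9 + (21.7/10)·15.1 = 38.4 m³/s.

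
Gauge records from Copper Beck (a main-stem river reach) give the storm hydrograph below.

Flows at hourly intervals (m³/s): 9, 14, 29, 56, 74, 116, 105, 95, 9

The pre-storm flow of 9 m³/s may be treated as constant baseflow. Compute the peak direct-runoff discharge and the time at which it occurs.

Q_p = 107.0 m³/s at t = 5 h

Subtracting baseflow gives direct-runoff ordinates: 0.0, 5.0, 20.0, 47.0, 65.0, 107.0, 96.0, 86.0, 0.0 m³/s.
The maximum is 107.0 m³/s, occurring at the reading for t = 5 h.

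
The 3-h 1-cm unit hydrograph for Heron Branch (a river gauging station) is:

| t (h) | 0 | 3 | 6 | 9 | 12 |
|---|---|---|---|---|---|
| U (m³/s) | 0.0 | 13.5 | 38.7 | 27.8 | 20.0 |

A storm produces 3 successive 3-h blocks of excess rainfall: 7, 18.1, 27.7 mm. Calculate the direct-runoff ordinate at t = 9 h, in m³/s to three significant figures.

By discrete convolution, Q_j = Σ (P_i / 10 mm) · U_{j−i}.
At t = 9 h (j=3): Q = (7/10)·27.8 + (18.1/10)·38.7 + (27.7/10)·13.5 = 127 m³/s.

Q ≈ 127 m³/s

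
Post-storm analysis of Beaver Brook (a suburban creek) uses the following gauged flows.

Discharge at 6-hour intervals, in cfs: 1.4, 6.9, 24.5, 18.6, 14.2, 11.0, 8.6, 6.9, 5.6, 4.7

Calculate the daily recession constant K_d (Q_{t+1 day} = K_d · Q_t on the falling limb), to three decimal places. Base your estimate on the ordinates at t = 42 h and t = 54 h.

Between t = 42 h and t = 54 h the flow falls from 6.9 to 4.7 cfs over 2×6 h = 12 h.
Per-interval ratio K = (4.7/6.9)^(1/2) = 0.8253; K_d = K^(24/6) = 0.464.

K_d ≈ 0.464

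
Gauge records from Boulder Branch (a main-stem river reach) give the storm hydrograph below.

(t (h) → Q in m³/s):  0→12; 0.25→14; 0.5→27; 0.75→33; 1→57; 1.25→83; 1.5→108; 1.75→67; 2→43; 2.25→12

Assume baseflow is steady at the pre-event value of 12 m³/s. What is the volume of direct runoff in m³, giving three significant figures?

Direct-runoff ordinates (Q − Q_b): 0.0, 2.0, 15.0, 21.0, 45.0, 71.0, 96.0, 55.0, 31.0, 0.0 m³/s.
ΣQ_DR = 336.0 m³/s.
With Δt = 0.25 h = 900 s, V = ΣQ_DR · Δt = 336.0 × 900 = 3.02 × 10^5 m³.

V ≈ 3.02 × 10^5 m³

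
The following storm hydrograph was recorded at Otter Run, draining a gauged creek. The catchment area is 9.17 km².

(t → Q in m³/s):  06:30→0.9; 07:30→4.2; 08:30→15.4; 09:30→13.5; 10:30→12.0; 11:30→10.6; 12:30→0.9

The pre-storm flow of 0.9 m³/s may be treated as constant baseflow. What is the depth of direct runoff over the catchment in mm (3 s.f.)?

d ≈ 20.1 mm

Direct runoff: 0.0, 3.3, 14.5, 12.6, 11.1, 9.7, 0.0 m³/s; ΣQ_DR = 51.20 m³/s.
V = ΣQ_DR · Δt = 51.20 × 3600 s = 1.843 × 10^5 m³.
Over A = 9.17 km², depth = V / A = 20.1 mm.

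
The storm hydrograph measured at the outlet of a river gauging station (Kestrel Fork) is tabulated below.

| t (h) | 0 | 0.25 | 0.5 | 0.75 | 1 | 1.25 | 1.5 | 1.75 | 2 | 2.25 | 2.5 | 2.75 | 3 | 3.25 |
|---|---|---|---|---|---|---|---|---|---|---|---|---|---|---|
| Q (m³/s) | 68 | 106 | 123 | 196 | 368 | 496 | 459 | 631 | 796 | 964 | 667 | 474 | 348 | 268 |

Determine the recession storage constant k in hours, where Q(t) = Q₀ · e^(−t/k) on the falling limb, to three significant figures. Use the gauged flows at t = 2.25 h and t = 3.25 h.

k ≈ 0.781 h

On the falling limb, Q drops from 964 to 268 m³/s between t = 2.25 h and t = 3.25 h (Δt = 1 h).
k = −Δt / ln(Q₂/Q₁) = −1 / ln(268/964) = 0.781 h.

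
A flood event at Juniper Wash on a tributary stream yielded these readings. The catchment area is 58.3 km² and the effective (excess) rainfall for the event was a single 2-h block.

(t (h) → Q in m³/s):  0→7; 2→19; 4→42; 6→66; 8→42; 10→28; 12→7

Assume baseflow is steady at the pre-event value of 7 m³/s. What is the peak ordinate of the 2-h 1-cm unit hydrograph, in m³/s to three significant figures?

Direct runoff: 0.0, 12.0, 35.0, 59.0, 35.0, 21.0, 0.0 m³/s; ΣQ_DR = 162.0 m³/s, peak = 59.0 m³/s.
Runoff depth d = ΣQ_DR·Δt / A = 162.0 × 7200 / (58.3 km²) = 20.01 mm.
The 1-cm UH is the DRH scaled by (10 mm)/d, so U_p = 59.0 × 10/20.01 = 29.5 m³/s.

U_p ≈ 29.5 m³/s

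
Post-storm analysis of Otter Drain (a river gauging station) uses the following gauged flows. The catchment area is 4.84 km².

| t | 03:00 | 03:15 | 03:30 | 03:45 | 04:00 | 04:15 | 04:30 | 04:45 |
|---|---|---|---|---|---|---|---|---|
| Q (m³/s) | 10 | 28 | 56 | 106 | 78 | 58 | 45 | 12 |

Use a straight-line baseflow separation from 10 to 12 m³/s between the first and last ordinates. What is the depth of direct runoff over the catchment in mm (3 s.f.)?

Direct runoff: 0.00, 17.71, 45.43, 95.14, 66.86, 46.57, 33.29, 0.00 m³/s; ΣQ_DR = 305.0 m³/s.
V = ΣQ_DR · Δt = 305.0 × 900 s = 2.745 × 10^5 m³.
Over A = 4.84 km², depth = V / A = 56.7 mm.

d ≈ 56.7 mm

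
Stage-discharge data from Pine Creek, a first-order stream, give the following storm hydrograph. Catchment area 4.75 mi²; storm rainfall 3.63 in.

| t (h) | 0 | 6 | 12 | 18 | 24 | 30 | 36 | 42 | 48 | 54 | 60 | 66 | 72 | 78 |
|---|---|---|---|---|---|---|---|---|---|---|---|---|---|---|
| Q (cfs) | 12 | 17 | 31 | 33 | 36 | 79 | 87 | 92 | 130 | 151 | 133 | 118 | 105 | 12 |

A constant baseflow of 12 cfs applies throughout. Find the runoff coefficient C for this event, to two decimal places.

C ≈ 0.47

ΣQ_DR = 868.0 cfs; V = ΣQ_DR·Δt = 1.875 × 10^7 ft³.
Runoff depth d = V / A = 1.699 in.
C = d / P = 1.699 / 3.63 = 0.47.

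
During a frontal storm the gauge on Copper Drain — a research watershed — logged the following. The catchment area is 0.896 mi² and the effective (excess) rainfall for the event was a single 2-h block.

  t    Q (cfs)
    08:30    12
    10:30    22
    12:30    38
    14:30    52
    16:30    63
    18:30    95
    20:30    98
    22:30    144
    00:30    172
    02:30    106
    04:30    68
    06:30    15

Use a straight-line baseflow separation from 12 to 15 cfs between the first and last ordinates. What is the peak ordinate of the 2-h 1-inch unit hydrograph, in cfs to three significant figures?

U_p ≈ 63.1 cfs

Direct runoff: 0.00, 9.73, 25.45, 39.18, 49.91, 81.64, 84.36, 130.09, 157.82, 91.55, 53.27, 0.00 cfs; ΣQ_DR = 723.0 cfs, peak = 157.82 cfs.
Runoff depth d = ΣQ_DR·Δt / A = 723.0 × 7200 / (0.896 mi²) = 2.501 in.
The 1-inch UH is the DRH scaled by (1 in)/d, so U_p = 157.82 × 1/2.501 = 63.1 cfs.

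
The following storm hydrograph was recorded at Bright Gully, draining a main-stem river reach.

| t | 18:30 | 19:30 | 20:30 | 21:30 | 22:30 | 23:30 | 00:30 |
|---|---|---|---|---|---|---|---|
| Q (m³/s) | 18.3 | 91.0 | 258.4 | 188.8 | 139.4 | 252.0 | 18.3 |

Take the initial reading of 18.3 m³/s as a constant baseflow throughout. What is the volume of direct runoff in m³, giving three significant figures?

Direct-runoff ordinates (Q − Q_b): 0.0, 72.7, 240.1, 170.5, 121.1, 233.7, 0.0 m³/s.
ΣQ_DR = 838.1 m³/s.
With Δt = 1 h = 3600 s, V = ΣQ_DR · Δt = 838.1 × 3600 = 3.02 × 10^6 m³.

V ≈ 3.02 × 10^6 m³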